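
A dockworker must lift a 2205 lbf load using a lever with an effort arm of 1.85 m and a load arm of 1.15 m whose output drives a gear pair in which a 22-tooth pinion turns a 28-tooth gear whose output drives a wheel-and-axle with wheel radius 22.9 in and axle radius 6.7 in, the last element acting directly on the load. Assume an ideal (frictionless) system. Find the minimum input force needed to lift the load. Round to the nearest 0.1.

Lever MA = effort arm / load arm = 1.85/1.15 = 1.6087.
Gear pair MA = 28/22 = 1.2727.
Wheel-and-axle MA = R/r = 22.9/6.7 = 3.4179.
Combined ideal MA = 1.6087 × 1.2727 × 3.4179 = 6.9979.
Effort = load / MA = 2205 / 6.9979 = 315.09 lbf.

315.1 lbf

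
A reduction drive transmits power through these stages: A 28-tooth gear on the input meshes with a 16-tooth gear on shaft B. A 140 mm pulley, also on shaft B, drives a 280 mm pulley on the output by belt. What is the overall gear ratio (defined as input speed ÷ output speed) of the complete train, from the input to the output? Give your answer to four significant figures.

1.143

Each stage contributes driven/driver: gear mesh 16/28 = 0.57143, belt 280/140 = 2.
Overall: 0.57143 × 2 = 1.1429.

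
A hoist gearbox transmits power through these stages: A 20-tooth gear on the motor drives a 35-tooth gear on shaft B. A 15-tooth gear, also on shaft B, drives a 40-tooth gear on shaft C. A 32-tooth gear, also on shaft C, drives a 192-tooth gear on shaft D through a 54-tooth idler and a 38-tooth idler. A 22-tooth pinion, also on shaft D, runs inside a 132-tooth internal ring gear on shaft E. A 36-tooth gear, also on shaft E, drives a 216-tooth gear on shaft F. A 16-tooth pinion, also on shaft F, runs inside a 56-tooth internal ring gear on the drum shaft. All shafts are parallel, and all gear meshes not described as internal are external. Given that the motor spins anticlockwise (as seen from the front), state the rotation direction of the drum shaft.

anticlockwise

the motor → shaft B: external mesh, 1 reversal → CW.
shaft B → shaft C: external mesh, 1 reversal → CCW.
shaft C → shaft D: driver → idler → idler → driven is 3 external meshes, 3 reversals → CW.
shaft D → shaft E: internal mesh, same direction → CW.
shaft E → shaft F: external mesh, 1 reversal → CCW.
shaft F → the drum shaft: internal mesh, same direction → CCW.
6 reversals in total — an even number — so the drum shaft turns the same way as the motor.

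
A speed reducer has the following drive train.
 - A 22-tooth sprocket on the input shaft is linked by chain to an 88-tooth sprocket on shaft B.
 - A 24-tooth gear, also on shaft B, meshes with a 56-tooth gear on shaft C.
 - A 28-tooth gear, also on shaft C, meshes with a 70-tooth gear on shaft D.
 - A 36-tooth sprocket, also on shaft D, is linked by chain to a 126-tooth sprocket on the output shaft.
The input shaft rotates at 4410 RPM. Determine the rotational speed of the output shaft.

54 RPM

chain 88/22 = 4 → 4410/4 = 1102.5 RPM
gear mesh 56/24 = 2.3333 → 1102.5/2.3333 = 472.5 RPM
gear mesh 70/28 = 2.5 → 472.5/2.5 = 189 RPM
chain 126/36 = 3.5 → 189/3.5 = 54 RPM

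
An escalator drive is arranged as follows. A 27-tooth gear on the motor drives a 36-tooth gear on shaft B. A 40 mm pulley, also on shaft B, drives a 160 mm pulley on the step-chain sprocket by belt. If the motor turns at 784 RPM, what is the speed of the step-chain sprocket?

147 RPM

gear mesh 36/27 = 1.3333 → 784/1.3333 = 588 RPM
belt 160/40 = 4 → 588/4 = 147 RPM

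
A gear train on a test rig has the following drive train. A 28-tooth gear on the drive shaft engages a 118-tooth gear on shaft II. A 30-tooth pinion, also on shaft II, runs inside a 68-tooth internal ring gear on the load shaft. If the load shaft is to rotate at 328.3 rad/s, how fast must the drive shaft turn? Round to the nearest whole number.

Overall ratio R = 4.2143 × 2.2667 = 9.5524.
Required input speed = output speed × R = 328.3 × 9.5524 = 3136 rad/s.

3136 rad/s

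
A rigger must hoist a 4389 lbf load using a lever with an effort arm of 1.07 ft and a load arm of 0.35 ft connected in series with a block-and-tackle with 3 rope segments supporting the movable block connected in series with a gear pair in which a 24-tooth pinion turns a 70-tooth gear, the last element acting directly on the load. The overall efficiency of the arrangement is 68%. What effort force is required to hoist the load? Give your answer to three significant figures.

241 lbf

Lever MA = effort arm / load arm = 1.07/0.35 = 3.0571.
Block-and-tackle MA = number of supporting rope parts = 3.
Gear pair MA = 70/24 = 2.9167.
Combined ideal MA = 3.0571 × 3 × 2.9167 = 26.75.
Actual MA = 26.75 × 0.68 = 18.19.
Effort = load / actual MA = 4389 / 18.19 = 241.29 lbf.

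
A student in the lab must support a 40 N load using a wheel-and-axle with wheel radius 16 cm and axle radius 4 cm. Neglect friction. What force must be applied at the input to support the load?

Wheel-and-axle MA = R/r = 16/4 = 4.
Effort = load / MA = 40 / 4 = 10 N.

10 N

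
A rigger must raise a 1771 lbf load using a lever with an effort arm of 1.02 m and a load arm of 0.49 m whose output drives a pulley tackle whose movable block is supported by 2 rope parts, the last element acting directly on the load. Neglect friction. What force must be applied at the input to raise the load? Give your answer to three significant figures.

Lever MA = effort arm / load arm = 1.02/0.49 = 2.0816.
Block-and-tackle MA = number of supporting rope parts = 2.
Combined ideal MA = 2.0816 × 2 = 4.1633.
Effort = load / MA = 1771 / 4.1633 = 425.39 lbf.

425 lbf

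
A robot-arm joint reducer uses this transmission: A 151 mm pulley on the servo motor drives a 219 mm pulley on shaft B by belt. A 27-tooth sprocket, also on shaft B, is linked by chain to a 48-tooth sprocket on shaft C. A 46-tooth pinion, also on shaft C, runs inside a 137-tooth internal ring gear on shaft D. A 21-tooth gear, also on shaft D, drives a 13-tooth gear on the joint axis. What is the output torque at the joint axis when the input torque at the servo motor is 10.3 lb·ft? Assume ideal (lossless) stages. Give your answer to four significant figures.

belt 219/151 = 1.4503 → τ = 10.3·1.4503 = 14.938 lb·ft
chain 48/27 = 1.7778 → τ = 14.938·1.7778 = 26.557 lb·ft
internal gear 137/46 = 2.9783 → τ = 26.557·2.9783 = 79.094 lb·ft
gear mesh 13/21 = 0.61905 → τ = 79.094·0.61905 = 48.963 lb·ft

48.96 lb·ft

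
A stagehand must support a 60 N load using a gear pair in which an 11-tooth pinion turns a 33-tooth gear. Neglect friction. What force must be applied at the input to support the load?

20 N

Gear pair MA = 33/11 = 3.
Effort = load / MA = 60 / 3 = 20 N.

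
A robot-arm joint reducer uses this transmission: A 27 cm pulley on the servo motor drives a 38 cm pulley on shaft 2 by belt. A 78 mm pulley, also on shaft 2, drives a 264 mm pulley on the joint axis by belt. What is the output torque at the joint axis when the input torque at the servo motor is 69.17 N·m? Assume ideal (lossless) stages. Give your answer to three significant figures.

belt 38/27 = 1.4074 → τ = 69.17·1.4074 = 97.35 N·m
belt 264/78 = 3.3846 → τ = 97.35·3.3846 = 329.49 N·m

329 N·m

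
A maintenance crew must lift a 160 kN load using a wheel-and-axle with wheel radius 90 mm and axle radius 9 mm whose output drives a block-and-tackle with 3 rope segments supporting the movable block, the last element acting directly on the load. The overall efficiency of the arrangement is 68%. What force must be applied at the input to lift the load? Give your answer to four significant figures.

Wheel-and-axle MA = R/r = 90/9 = 10.
Block-and-tackle MA = number of supporting rope parts = 3.
Combined ideal MA = 10 × 3 = 30.
Actual MA = 30 × 0.68 = 20.4.
Effort = load / actual MA = 160 / 20.4 = 7.8431 kN.

7.843 kN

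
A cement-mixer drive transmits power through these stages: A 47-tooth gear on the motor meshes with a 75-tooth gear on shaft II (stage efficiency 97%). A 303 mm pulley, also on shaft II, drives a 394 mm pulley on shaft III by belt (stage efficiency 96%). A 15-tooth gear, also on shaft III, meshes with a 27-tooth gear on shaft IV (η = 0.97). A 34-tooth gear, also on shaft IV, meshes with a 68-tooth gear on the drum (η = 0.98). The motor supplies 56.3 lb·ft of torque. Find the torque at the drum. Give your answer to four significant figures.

After the gear mesh (75/47): 56.3 × 1.5957 × 0.97 = 87.145 lb·ft
After the belt (394/303): 87.145 × 1.3003 × 0.96 = 108.78 lb·ft
After the gear mesh (27/15): 108.78 × 1.8 × 0.97 = 189.94 lb·ft
After the gear mesh (68/34): 189.94 × 2 × 0.98 = 372.28 lb·ft

372.3 lb·ft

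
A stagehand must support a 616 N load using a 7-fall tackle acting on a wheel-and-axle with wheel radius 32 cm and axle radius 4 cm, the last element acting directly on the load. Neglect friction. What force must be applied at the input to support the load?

Block-and-tackle MA = number of supporting rope parts = 7.
Wheel-and-axle MA = R/r = 32/4 = 8.
Combined ideal MA = 7 × 8 = 56.
Effort = load / MA = 616 / 56 = 11 N.

11 N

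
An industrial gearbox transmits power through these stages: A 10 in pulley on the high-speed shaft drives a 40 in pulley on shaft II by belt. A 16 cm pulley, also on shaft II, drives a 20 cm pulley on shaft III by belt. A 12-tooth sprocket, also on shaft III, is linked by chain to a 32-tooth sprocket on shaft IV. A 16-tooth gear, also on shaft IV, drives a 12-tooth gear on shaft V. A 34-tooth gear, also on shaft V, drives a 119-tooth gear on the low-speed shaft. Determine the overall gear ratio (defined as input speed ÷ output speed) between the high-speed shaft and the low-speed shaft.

35

Each stage contributes driven/driver: belt 40/10 = 4, belt 20/16 = 1.25, chain 32/12 = 2.6667, gear mesh 12/16 = 0.75, gear mesh 119/34 = 3.5.
Overall: 4 × 1.25 × 2.6667 × 0.75 × 3.5 = 35.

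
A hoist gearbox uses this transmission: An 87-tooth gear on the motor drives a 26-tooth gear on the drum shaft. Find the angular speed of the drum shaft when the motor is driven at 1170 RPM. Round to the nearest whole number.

3915 RPM

gear mesh 26/87 = 0.29885 → 1170/0.29885 = 3915 RPM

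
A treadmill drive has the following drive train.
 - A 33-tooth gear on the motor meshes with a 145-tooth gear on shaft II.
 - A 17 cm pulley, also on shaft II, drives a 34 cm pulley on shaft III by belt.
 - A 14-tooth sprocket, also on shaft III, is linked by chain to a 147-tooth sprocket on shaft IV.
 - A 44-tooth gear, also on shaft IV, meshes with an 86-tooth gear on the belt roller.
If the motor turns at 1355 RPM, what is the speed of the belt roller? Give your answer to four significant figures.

7.513 RPM

Gear mesh: ratio = 145/33 = 4.3939, so shaft II turns at 1355 / 4.3939 = 308.38 RPM.
Belt: ratio = 34/17 = 2, so shaft III turns at 308.38 / 2 = 154.19 RPM.
Chain: ratio = 147/14 = 10.5, so shaft IV turns at 154.19 / 10.5 = 14.685 RPM.
Gear mesh: ratio = 86/44 = 1.9545, so the belt roller turns at 14.685 / 1.9545 = 7.5131 RPM.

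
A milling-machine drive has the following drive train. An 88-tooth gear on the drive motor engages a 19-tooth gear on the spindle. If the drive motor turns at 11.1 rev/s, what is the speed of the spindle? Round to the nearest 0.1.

Gear mesh: ratio = 19/88 = 0.21591, so the spindle turns at 11.1 / 0.21591 = 51.411 rev/s.

51.4 rev/s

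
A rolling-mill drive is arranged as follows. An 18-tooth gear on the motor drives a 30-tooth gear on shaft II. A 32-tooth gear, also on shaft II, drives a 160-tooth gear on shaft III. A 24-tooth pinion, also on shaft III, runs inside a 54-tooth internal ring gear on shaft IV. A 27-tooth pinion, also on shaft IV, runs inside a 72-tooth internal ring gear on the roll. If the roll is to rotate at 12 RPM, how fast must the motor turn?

600 RPM

Overall ratio R = 1.6667 × 5 × 2.25 × 2.6667 = 50.
Required input speed = output speed × R = 12 × 50 = 600 RPM.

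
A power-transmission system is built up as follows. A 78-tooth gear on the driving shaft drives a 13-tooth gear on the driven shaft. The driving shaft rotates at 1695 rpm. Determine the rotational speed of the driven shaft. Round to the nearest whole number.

Gear mesh: ratio = 13/78 = 0.16667, so the driven shaft turns at 1695 / 0.16667 = 10170 rpm.

10170 rpm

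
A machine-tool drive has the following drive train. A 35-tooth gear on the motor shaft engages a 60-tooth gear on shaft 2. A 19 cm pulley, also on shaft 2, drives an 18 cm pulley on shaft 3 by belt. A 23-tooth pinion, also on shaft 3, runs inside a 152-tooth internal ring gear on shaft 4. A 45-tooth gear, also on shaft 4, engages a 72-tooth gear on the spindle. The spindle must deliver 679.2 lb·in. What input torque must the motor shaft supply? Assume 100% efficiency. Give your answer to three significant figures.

39.6 lb·in

Overall ratio R = 1.7143 × 0.94737 × 6.6087 × 1.6 = 17.173.
Input torque = output torque / R = 679.2 / 17.173 = 39.551 lb·in.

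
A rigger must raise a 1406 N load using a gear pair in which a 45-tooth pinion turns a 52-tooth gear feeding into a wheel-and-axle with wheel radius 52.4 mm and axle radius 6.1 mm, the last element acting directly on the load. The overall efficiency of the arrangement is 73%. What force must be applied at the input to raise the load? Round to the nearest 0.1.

194.0 N

Gear pair MA = 52/45 = 1.1556.
Wheel-and-axle MA = R/r = 52.4/6.1 = 8.5902.
Combined ideal MA = 1.1556 × 8.5902 = 9.9264.
Actual MA = 9.9264 × 0.73 = 7.2463.
Effort = load / actual MA = 1406 / 7.2463 = 194.03 N.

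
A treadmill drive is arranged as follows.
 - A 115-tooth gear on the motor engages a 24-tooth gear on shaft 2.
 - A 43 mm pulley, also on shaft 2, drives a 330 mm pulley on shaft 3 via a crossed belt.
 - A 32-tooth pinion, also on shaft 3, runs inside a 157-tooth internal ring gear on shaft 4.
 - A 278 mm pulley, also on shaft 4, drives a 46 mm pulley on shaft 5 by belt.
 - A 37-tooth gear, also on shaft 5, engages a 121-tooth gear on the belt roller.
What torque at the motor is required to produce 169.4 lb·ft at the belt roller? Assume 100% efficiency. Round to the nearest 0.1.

39.8 lb·ft

Overall ratio R = 0.2087 × 7.6744 × 4.9062 × 0.16547 × 3.2703 = 4.2521.
Input torque = output torque / R = 169.4 / 4.2521 = 39.839 lb·ft.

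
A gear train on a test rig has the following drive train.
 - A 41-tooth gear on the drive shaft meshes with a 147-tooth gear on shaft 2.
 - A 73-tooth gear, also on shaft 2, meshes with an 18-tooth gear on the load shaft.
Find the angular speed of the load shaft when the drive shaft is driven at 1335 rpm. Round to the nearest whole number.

1510 rpm

the drive shaft → shaft 2 (gear mesh, 147/41): 1335 ÷ 3.5854 = 372.35 rpm
shaft 2 → the load shaft (gear mesh, 18/73): 372.35 ÷ 0.24658 = 1510.1 rpm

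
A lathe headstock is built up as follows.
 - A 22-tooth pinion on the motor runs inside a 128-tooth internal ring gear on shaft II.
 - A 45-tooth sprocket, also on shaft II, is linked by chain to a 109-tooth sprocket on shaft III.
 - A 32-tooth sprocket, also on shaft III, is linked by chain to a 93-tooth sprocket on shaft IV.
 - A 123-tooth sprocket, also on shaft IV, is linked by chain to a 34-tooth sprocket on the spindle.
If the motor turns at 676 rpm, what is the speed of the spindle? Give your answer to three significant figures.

59.7 rpm

internal gear 128/22 = 5.8182 → 676/5.8182 = 116.19 rpm
chain 109/45 = 2.4222 → 116.19/2.4222 = 47.967 rpm
chain 93/32 = 2.9062 → 47.967/2.9062 = 16.505 rpm
chain 34/123 = 0.27642 → 16.505/0.27642 = 59.709 rpm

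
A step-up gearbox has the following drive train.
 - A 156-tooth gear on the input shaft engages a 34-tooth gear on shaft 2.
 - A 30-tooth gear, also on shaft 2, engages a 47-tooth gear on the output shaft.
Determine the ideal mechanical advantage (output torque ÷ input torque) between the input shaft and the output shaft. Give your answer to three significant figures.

0.341

Each stage contributes driven/driver: gear mesh 34/156 = 0.21795, gear mesh 47/30 = 1.5667.
Overall: 0.21795 × 1.5667 = 0.34145.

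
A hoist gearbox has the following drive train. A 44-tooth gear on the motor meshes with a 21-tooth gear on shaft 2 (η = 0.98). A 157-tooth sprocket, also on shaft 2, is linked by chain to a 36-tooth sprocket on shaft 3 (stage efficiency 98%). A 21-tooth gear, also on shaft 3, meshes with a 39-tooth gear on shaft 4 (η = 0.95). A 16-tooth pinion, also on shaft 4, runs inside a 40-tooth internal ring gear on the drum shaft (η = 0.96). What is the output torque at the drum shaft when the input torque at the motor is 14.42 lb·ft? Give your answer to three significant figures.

Gear mesh: ratio = 21/44 = 0.47727; torque at shaft 2 = 14.42 × 0.47727 × 0.98 = 6.7446 lb·ft.
Chain: ratio = 36/157 = 0.2293; torque at shaft 3 = 6.7446 × 0.2293 × 0.98 = 1.5156 lb·ft.
Gear mesh: ratio = 39/21 = 1.8571; torque at shaft 4 = 1.5156 × 1.8571 × 0.95 = 2.674 lb·ft.
Internal gear: ratio = 40/16 = 2.5; torque at the drum shaft = 2.674 × 2.5 × 0.96 = 6.4175 lb·ft.

6.42 lb·ft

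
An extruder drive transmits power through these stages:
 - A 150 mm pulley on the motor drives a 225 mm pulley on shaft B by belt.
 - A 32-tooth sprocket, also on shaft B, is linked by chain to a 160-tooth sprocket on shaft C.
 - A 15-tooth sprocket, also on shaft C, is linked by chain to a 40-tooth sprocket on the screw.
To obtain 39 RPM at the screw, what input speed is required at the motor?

780 RPM

Overall ratio R = 1.5 × 5 × 2.6667 = 20.
Required input speed = output speed × R = 39 × 20 = 780 RPM.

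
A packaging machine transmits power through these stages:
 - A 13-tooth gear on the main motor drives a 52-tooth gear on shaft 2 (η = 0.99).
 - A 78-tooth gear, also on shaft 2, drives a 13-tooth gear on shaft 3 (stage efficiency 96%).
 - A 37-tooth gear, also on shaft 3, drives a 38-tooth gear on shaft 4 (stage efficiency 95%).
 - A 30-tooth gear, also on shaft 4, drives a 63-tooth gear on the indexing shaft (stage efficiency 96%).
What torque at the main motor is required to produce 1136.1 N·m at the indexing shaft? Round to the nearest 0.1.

Overall ratio R = 4 × 0.16667 × 1.027 × 2.1 = 1.4378; overall efficiency η = 0.99 × 0.96 × 0.95 × 0.96 = 0.8668.
Input torque = output torque / (R × η) = 1136.1 / (1.4378 × 0.8668) = 911.6 N·m.

911.6 N·m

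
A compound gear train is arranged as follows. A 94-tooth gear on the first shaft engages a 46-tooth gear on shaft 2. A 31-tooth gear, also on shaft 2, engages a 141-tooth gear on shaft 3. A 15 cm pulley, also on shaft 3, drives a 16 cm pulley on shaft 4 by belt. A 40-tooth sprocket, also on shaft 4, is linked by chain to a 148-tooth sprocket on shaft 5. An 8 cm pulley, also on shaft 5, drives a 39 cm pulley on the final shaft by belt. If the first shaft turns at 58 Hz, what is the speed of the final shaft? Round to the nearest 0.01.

1.35 Hz

gear mesh 46/94 = 0.48936 → 58/0.48936 = 118.52 Hz
gear mesh 141/31 = 4.5484 → 118.52/4.5484 = 26.058 Hz
belt 16/15 = 1.0667 → 26.058/1.0667 = 24.429 Hz
chain 148/40 = 3.7 → 24.429/3.7 = 6.6025 Hz
belt 39/8 = 4.875 → 6.6025/4.875 = 1.3544 Hz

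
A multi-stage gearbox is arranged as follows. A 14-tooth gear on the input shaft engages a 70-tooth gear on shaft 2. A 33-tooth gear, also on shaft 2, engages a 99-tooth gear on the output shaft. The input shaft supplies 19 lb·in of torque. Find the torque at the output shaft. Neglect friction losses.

285 lb·in

Gear mesh: ratio = 70/14 = 5; torque at shaft 2 = 19 × 5 = 95 lb·in.
Gear mesh: ratio = 99/33 = 3; torque at the output shaft = 95 × 3 = 285 lb·in.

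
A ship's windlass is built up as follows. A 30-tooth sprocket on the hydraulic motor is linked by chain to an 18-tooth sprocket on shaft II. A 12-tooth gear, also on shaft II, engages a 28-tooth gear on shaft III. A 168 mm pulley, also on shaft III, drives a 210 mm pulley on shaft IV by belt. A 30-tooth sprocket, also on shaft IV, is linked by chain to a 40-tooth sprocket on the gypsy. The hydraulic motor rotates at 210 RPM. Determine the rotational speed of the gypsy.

90 RPM

chain 18/30 = 0.6 → 210/0.6 = 350 RPM
gear mesh 28/12 = 2.3333 → 350/2.3333 = 150 RPM
belt 210/168 = 1.25 → 150/1.25 = 120 RPM
chain 40/30 = 1.3333 → 120/1.3333 = 90 RPM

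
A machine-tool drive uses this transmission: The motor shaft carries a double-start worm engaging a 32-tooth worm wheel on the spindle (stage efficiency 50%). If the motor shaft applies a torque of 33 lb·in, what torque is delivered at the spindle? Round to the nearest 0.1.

After the worm (32/2): 33 × 16 × 0.50 = 264 lb·in

264.0 lb·in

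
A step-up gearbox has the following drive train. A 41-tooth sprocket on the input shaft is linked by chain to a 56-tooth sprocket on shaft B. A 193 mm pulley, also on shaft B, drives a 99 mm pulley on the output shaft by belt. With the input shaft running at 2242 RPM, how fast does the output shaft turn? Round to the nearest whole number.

chain 56/41 = 1.3659 → 2242/1.3659 = 1641.5 RPM
belt 99/193 = 0.51295 → 1641.5/0.51295 = 3200 RPM

3200 RPM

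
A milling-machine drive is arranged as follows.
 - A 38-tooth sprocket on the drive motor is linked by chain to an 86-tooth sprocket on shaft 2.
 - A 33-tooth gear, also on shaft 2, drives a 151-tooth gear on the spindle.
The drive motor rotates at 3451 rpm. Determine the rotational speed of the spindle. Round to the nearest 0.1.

chain 86/38 = 2.2632 → 3451/2.2632 = 1524.9 rpm
gear mesh 151/33 = 4.5758 → 1524.9/4.5758 = 333.25 rpm

333.2 rpm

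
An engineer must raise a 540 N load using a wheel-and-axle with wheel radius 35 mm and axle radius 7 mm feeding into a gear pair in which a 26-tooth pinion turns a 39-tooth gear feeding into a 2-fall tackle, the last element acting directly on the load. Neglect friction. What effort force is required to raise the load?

36 N

Wheel-and-axle MA = R/r = 35/7 = 5.
Gear pair MA = 39/26 = 1.5.
Block-and-tackle MA = number of supporting rope parts = 2.
Combined ideal MA = 5 × 1.5 × 2 = 15.
Effort = load / MA = 540 / 15 = 36 N.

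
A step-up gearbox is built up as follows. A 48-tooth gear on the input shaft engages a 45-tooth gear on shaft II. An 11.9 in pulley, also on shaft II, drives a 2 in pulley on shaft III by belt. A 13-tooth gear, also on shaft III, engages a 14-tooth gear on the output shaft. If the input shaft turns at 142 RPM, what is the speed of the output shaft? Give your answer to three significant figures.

837 RPM

Gear mesh: ratio = 45/48 = 0.9375, so shaft II turns at 142 / 0.9375 = 151.47 RPM.
Belt: ratio = 2/11.9 = 0.16807, so shaft III turns at 151.47 / 0.16807 = 901.23 RPM.
Gear mesh: ratio = 14/13 = 1.0769, so the output shaft turns at 901.23 / 1.0769 = 836.85 RPM.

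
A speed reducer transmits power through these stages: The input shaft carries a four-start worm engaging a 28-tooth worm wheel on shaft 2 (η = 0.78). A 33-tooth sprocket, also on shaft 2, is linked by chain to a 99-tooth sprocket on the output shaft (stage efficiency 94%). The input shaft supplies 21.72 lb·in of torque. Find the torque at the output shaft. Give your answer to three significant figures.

After the worm (28/4): 21.72 × 7 × 0.78 = 118.59 lb·in
After the chain (99/33): 118.59 × 3 × 0.94 = 334.43 lb·in

334 lb·in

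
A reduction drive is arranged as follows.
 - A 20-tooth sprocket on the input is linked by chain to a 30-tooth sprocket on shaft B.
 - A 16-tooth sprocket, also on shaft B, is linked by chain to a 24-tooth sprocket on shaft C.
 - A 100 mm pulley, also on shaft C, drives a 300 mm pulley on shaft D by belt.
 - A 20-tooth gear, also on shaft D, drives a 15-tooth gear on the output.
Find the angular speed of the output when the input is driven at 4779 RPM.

944 RPM

chain 30/20 = 1.5 → 4779/1.5 = 3186 RPM
chain 24/16 = 1.5 → 3186/1.5 = 2124 RPM
belt 300/100 = 3 → 2124/3 = 708 RPM
gear mesh 15/20 = 0.75 → 708/0.75 = 944 RPM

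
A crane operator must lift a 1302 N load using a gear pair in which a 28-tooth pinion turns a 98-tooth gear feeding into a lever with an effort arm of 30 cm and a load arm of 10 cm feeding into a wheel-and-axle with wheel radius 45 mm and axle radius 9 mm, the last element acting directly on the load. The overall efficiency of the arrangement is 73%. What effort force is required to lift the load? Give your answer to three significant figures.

34.0 N

Gear pair MA = 98/28 = 3.5.
Lever MA = effort arm / load arm = 30/10 = 3.
Wheel-and-axle MA = R/r = 45/9 = 5.
Combined ideal MA = 3.5 × 3 × 5 = 52.5.
Actual MA = 52.5 × 0.73 = 38.325.
Effort = load / actual MA = 1302 / 38.325 = 33.973 N.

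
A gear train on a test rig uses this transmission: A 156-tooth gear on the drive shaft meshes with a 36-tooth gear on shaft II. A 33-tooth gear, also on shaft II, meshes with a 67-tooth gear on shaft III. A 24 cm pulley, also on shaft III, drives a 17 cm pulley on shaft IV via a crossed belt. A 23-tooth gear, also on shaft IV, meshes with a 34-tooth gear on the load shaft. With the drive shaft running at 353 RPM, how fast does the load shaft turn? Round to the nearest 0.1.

Gear mesh: ratio = 36/156 = 0.23077, so shaft II turns at 353 / 0.23077 = 1529.7 RPM.
Gear mesh: ratio = 67/33 = 2.0303, so shaft III turns at 1529.7 / 2.0303 = 753.42 RPM.
Belt: ratio = 17/24 = 0.70833, so shaft IV turns at 753.42 / 0.70833 = 1063.6 RPM.
Gear mesh: ratio = 34/23 = 1.4783, so the load shaft turns at 1063.6 / 1.4783 = 719.53 RPM.

719.5 RPM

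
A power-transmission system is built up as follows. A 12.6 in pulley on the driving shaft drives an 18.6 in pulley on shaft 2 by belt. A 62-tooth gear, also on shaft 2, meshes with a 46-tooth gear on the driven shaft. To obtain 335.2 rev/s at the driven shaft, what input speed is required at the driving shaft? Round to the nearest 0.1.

Overall ratio R = 1.4762 × 0.74194 = 1.0952.
Required input speed = output speed × R = 335.2 × 1.0952 = 367.12 rev/s.

367.1 rev/s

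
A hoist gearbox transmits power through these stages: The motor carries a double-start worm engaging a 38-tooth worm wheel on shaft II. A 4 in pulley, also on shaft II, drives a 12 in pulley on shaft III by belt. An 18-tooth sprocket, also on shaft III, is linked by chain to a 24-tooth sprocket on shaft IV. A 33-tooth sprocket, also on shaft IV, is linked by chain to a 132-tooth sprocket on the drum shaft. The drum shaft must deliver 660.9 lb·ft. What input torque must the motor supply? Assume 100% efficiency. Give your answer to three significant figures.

2.17 lb·ft

Overall ratio R = 19 × 3 × 1.3333 × 4 = 304.
Input torque = output torque / R = 660.9 / 304 = 2.174 lb·ft.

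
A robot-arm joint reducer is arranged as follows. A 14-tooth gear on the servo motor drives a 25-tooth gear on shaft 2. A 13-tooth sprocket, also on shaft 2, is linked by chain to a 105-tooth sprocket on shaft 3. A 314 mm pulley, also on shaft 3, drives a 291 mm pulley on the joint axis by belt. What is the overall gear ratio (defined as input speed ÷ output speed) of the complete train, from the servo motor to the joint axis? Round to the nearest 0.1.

13.4

Each stage contributes driven/driver: gear mesh 25/14 = 1.7857, chain 105/13 = 8.0769, belt 291/314 = 0.92675.
Overall: 1.7857 × 8.0769 × 0.92675 = 13.367.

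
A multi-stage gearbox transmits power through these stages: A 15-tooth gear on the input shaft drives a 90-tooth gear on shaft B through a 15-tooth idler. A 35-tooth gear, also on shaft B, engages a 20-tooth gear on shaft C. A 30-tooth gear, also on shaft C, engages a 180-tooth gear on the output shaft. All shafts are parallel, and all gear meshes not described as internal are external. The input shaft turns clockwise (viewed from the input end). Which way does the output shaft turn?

clockwise

the input shaft → shaft B: driver → idler → driven is 2 external meshes, 2 reversals → CW.
shaft B → shaft C: external mesh, 1 reversal → CCW.
shaft C → the output shaft: external mesh, 1 reversal → CW.
4 reversals in total — an even number — so the output shaft turns the same way as the input shaft.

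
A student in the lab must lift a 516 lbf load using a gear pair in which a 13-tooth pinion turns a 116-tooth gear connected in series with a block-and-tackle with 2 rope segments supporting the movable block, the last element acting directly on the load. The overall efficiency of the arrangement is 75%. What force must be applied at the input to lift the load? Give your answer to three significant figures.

38.6 lbf

Gear pair MA = 116/13 = 8.9231.
Block-and-tackle MA = number of supporting rope parts = 2.
Combined ideal MA = 8.9231 × 2 = 17.846.
Actual MA = 17.846 × 0.75 = 13.385.
Effort = load / actual MA = 516 / 13.385 = 38.552 lbf.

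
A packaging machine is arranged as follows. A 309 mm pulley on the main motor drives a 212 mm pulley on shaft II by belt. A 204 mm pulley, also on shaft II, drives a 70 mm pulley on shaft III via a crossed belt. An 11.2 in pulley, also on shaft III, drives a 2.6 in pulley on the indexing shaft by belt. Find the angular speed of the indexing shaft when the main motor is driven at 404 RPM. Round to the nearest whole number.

belt 212/309 = 0.68608 → 404/0.68608 = 588.85 RPM
belt 70/204 = 0.34314 → 588.85/0.34314 = 1716.1 RPM
belt 2.6/11.2 = 0.23214 → 1716.1/0.23214 = 7392.3 RPM

7392 RPM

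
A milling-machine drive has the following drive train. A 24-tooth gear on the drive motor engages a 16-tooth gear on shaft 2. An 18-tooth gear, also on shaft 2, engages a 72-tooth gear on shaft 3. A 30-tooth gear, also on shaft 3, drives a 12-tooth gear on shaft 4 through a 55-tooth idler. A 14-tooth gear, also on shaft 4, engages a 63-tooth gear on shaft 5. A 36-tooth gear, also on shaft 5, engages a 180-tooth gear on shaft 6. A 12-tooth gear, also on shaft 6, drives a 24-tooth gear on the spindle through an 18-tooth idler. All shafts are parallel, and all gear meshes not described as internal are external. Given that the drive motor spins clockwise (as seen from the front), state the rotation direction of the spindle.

the drive motor → shaft 2: external mesh, 1 reversal → CCW.
shaft 2 → shaft 3: external mesh, 1 reversal → CW.
shaft 3 → shaft 4: driver → idler → driven is 2 external meshes, 2 reversals → CW.
shaft 4 → shaft 5: external mesh, 1 reversal → CCW.
shaft 5 → shaft 6: external mesh, 1 reversal → CW.
shaft 6 → the spindle: driver → idler → driven is 2 external meshes, 2 reversals → CW.
8 reversals in total — an even number — so the spindle turns the same way as the drive motor.

clockwise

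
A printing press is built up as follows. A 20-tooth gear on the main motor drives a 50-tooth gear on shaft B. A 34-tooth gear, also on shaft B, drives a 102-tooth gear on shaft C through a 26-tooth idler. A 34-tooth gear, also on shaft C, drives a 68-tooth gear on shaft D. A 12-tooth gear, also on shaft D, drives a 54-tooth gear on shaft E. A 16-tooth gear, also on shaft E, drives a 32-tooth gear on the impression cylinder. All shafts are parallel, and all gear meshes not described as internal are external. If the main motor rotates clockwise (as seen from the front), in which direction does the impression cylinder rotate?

the main motor → shaft B: external mesh, 1 reversal → CCW.
shaft B → shaft C: driver → idler → driven is 2 external meshes, 2 reversals → CCW.
shaft C → shaft D: external mesh, 1 reversal → CW.
shaft D → shaft E: external mesh, 1 reversal → CCW.
shaft E → the impression cylinder: external mesh, 1 reversal → CW.
6 reversals in total — an even number — so the impression cylinder turns the same way as the main motor.

clockwise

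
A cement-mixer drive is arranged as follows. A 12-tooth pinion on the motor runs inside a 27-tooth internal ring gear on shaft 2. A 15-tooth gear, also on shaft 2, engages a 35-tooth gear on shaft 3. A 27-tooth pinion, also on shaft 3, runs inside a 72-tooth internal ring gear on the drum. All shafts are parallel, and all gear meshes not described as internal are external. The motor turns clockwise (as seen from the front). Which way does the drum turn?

anticlockwise

the motor → shaft 2: internal mesh, same direction → CW.
shaft 2 → shaft 3: external mesh, 1 reversal → CCW.
shaft 3 → the drum: internal mesh, same direction → CCW.
1 reversal in total — an odd number — so the drum turns opposite to the motor.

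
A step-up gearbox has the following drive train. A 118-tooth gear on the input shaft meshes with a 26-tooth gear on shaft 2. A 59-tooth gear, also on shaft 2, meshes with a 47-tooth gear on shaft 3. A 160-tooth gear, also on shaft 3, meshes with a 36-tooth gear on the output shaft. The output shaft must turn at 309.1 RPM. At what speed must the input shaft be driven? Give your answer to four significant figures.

12.21 RPM

Overall ratio R = 0.22034 × 0.79661 × 0.225 = 0.039493.
Required input speed = output speed × R = 309.1 × 0.039493 = 12.207 RPM.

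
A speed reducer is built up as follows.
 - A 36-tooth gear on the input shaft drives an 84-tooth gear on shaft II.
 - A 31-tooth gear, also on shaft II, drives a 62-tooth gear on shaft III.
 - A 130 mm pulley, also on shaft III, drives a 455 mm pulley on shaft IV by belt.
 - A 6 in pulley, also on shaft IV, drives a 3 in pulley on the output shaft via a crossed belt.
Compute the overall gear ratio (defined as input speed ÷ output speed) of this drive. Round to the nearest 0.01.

Each stage contributes driven/driver: gear mesh 84/36 = 2.3333, gear mesh 62/31 = 2, belt 455/130 = 3.5, belt 3/6 = 0.5.
Overall: 2.3333 × 2 × 3.5 × 0.5 = 8.1667.

8.17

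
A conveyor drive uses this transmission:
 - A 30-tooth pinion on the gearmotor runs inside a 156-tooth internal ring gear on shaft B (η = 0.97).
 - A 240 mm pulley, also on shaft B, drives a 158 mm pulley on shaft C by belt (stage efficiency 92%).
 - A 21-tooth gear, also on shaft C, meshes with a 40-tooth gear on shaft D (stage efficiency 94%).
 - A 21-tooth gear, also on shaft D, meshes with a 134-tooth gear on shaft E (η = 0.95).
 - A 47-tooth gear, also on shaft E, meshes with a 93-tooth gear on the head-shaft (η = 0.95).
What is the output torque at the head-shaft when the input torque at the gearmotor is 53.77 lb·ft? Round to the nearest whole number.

Internal gear: ratio = 156/30 = 5.2; torque at shaft B = 53.77 × 5.2 × 0.97 = 271.22 lb·ft.
Belt: ratio = 158/240 = 0.65833; torque at shaft C = 271.22 × 0.65833 × 0.92 = 164.27 lb·ft.
Gear mesh: ratio = 40/21 = 1.9048; torque at shaft D = 164.27 × 1.9048 × 0.94 = 294.12 lb·ft.
Gear mesh: ratio = 134/21 = 6.381; torque at shaft E = 294.12 × 6.381 × 0.95 = 1782.9 lb·ft.
Gear mesh: ratio = 93/47 = 1.9787; torque at the head-shaft = 1782.9 × 1.9787 × 0.95 = 3351.5 lb·ft.

3351 lb·ft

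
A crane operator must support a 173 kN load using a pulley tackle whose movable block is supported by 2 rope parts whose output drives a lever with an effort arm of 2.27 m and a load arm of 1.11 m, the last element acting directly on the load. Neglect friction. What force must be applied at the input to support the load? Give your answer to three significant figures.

42.3 kN

Block-and-tackle MA = number of supporting rope parts = 2.
Lever MA = effort arm / load arm = 2.27/1.11 = 2.045.
Combined ideal MA = 2 × 2.045 = 4.0901.
Effort = load / MA = 173 / 4.0901 = 42.297 kN.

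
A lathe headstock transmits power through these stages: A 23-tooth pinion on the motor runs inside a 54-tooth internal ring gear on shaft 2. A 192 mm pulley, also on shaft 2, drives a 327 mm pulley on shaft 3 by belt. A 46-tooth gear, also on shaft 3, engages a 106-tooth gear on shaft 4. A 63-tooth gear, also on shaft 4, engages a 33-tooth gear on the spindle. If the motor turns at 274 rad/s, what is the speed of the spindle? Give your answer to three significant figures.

Internal gear: ratio = 54/23 = 2.3478, so shaft 2 turns at 274 / 2.3478 = 116.7 rad/s.
Belt: ratio = 327/192 = 1.7031, so shaft 3 turns at 116.7 / 1.7031 = 68.523 rad/s.
Gear mesh: ratio = 106/46 = 2.3043, so shaft 4 turns at 68.523 / 2.3043 = 29.737 rad/s.
Gear mesh: ratio = 33/63 = 0.52381, so the spindle turns at 29.737 / 0.52381 = 56.77 rad/s.

56.8 rad/s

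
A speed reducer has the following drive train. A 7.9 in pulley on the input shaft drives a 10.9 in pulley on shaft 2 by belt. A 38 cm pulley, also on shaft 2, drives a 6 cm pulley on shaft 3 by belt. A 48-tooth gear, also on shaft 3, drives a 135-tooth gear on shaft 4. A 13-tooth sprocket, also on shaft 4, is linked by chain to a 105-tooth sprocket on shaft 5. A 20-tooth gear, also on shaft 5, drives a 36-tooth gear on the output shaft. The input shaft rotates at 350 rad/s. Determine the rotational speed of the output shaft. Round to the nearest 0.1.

Belt: ratio = 10.9/7.9 = 1.3797, so shaft 2 turns at 350 / 1.3797 = 253.67 rad/s.
Belt: ratio = 6/38 = 0.15789, so shaft 3 turns at 253.67 / 0.15789 = 1606.6 rad/s.
Gear mesh: ratio = 135/48 = 2.8125, so shaft 4 turns at 1606.6 / 2.8125 = 571.23 rad/s.
Chain: ratio = 105/13 = 8.0769, so shaft 5 turns at 571.23 / 8.0769 = 70.723 rad/s.
Gear mesh: ratio = 36/20 = 1.8, so the output shaft turns at 70.723 / 1.8 = 39.291 rad/s.

39.3 rad/s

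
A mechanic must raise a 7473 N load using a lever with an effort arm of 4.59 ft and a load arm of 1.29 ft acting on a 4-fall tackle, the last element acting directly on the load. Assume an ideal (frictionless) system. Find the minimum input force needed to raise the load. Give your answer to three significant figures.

Lever MA = effort arm / load arm = 4.59/1.29 = 3.5581.
Block-and-tackle MA = number of supporting rope parts = 4.
Combined ideal MA = 3.5581 × 4 = 14.233.
Effort = load / MA = 7473 / 14.233 = 525.06 N.

525 N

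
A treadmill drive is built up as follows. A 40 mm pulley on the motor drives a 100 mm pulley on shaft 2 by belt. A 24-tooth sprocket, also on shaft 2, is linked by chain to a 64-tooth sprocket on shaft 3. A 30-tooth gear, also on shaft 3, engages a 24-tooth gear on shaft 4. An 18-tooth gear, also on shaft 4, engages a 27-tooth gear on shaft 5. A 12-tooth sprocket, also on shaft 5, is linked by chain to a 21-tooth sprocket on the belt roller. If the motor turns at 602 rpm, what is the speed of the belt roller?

belt 100/40 = 2.5 → 602/2.5 = 240.8 rpm
chain 64/24 = 2.6667 → 240.8/2.6667 = 90.3 rpm
gear mesh 24/30 = 0.8 → 90.3/0.8 = 112.88 rpm
gear mesh 27/18 = 1.5 → 112.88/1.5 = 75.25 rpm
chain 21/12 = 1.75 → 75.25/1.75 = 43 rpm

43 rpm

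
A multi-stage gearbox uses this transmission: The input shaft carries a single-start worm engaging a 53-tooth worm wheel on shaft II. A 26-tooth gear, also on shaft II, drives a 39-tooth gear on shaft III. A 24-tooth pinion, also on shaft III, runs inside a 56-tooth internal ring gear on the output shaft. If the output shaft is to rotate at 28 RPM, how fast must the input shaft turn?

Overall ratio R = 53 × 1.5 × 2.3333 = 185.5.
Required input speed = output speed × R = 28 × 185.5 = 5194 RPM.

5194 RPM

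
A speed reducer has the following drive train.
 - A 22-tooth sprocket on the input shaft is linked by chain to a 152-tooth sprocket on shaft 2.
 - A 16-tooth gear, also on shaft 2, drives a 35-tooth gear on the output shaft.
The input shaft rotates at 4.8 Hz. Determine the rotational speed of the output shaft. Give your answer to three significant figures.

0.318 Hz

the input shaft → shaft 2 (chain, 152/22): 4.8 ÷ 6.9091 = 0.69474 Hz
shaft 2 → the output shaft (gear mesh, 35/16): 0.69474 ÷ 2.1875 = 0.31759 Hz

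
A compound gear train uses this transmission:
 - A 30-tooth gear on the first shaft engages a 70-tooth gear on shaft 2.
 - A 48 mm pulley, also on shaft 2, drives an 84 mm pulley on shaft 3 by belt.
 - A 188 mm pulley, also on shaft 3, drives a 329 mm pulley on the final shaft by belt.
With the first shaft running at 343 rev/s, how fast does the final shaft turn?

48 rev/s

Gear mesh: ratio = 70/30 = 2.3333, so shaft 2 turns at 343 / 2.3333 = 147 rev/s.
Belt: ratio = 84/48 = 1.75, so shaft 3 turns at 147 / 1.75 = 84 rev/s.
Belt: ratio = 329/188 = 1.75, so the final shaft turns at 84 / 1.75 = 48 rev/s.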